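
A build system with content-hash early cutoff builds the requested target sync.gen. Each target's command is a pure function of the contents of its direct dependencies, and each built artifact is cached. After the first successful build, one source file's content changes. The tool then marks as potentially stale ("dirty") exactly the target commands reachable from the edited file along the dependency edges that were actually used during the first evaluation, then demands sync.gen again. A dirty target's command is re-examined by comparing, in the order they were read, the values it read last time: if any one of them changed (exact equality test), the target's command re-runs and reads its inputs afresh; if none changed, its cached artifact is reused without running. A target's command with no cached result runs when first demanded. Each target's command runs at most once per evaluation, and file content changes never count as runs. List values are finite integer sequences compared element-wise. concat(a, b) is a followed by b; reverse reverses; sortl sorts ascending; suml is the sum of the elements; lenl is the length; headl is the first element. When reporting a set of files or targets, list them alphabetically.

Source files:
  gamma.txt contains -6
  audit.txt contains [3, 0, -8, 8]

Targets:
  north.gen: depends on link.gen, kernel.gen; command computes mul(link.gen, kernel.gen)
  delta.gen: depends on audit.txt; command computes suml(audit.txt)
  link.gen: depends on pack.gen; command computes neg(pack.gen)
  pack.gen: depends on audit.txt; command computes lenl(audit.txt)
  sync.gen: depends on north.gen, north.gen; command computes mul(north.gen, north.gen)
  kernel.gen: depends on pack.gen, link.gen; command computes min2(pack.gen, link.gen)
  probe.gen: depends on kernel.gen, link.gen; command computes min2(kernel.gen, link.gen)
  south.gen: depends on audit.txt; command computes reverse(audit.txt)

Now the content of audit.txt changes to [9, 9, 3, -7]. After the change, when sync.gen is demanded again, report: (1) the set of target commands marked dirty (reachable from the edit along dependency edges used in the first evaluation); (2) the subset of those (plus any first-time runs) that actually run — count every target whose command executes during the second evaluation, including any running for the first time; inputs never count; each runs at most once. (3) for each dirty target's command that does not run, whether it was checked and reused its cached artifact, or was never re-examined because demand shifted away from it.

Marked dirty: kernel.gen, link.gen, north.gen, pack.gen, sync.gen.
Target commands that run: pack.gen — 1 in total.
Checked but reused from cache: kernel.gen, link.gen, north.gen, sync.gen.
Key observation: the change is absorbed at pack.gen — it re-runs but produces the same value, and the output's value is unchanged.

First evaluation (everything demanded from the output):
  pack.gen = lenl([3, 0, -8, 8]) = 4
  link.gen = neg(4) = -4
  kernel.gen = min2(4, -4) = -4
  north.gen = mul(-4, -4) = 16
  sync.gen = mul(16, 16) = 256

Propagation after the edit:
  pack.gen: runs — audit.txt [3, 0, -8, 8]->[9, 9, 3, -7]; result 4 (same value as before).
  link.gen: checked — values it read are unchanged (pack.gen unchanged); reused cached -4 without running.
  kernel.gen: checked — values it read are unchanged (pack.gen unchanged, link.gen unchanged); reused cached -4 without running.
  north.gen: checked — values it read are unchanged (link.gen unchanged, kernel.gen unchanged); reused cached 16 without running.
  sync.gen: checked — values it read are unchanged (north.gen unchanged, north.gen unchanged); reused cached 256 without running.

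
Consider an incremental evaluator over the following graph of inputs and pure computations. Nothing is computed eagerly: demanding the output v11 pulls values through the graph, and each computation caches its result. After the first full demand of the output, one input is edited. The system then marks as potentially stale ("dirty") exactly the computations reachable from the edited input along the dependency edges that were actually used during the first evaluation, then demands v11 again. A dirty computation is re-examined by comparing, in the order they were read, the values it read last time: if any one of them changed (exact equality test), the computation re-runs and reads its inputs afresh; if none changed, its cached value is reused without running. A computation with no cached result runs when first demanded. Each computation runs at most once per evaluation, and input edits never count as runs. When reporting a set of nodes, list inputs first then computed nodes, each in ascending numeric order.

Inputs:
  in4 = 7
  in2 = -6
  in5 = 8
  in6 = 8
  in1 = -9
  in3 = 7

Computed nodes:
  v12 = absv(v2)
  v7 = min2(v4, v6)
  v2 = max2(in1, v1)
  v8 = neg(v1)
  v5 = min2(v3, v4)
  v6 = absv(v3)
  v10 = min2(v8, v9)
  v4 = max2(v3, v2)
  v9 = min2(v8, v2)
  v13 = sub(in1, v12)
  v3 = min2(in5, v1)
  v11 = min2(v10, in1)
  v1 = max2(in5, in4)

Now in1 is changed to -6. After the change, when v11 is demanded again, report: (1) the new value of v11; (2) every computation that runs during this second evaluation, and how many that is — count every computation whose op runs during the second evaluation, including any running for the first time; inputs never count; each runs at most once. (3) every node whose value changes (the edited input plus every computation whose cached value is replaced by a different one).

v11 now evaluates to -8.
Run set: v2, v11 (2 run).
Changed values: in1, v11.
The important point: at v9 every value read last time is unchanged, so the dirty flag clears without a run.

Initial pass — values computed on the first demand:
  v1 = max2(8, 7) = 8
  v2 = max2(-9, 8) = 8
  v8 = neg(8) = -8
  v9 = min2(-8, 8) = -8
  v10 = min2(-8, -8) = -8
  v11 = min2(-8, -9) = -9

Second demand — change propagation:
  v2: re-runs because in1 -9->-6; new result 8 (unchanged).
  v9: re-examined; everything it read last time is the same (v8 unchanged, v2 unchanged) — cache -8 kept, no run.
  v10: re-examined; everything it read last time is the same (v8 unchanged, v9 unchanged) — cache -8 kept, no run.
  v11: re-runs because in1 -9->-6; new result -8.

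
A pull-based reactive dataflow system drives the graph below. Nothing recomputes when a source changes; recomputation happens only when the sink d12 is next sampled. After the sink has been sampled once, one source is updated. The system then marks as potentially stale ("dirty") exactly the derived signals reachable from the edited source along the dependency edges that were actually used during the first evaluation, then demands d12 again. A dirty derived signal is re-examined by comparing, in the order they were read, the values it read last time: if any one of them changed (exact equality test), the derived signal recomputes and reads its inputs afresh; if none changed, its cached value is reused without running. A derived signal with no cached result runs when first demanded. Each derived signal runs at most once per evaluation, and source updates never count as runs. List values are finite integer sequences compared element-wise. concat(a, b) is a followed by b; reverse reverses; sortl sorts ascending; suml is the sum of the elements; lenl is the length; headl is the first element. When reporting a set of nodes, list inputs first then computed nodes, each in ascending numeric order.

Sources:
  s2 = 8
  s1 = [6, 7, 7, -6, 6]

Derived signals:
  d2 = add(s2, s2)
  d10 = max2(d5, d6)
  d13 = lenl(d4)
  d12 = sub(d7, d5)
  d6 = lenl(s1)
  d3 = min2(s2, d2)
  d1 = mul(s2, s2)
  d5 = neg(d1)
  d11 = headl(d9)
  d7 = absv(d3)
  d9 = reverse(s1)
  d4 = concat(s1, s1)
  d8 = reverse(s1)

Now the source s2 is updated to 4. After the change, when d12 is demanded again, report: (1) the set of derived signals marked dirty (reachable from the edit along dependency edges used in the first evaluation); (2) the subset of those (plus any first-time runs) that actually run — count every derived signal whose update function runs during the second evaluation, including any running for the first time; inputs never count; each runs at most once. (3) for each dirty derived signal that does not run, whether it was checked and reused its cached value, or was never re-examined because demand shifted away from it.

First evaluation (everything demanded from the output):
  d1 = mul(8, 8) = 64
  d2 = add(8, 8) = 16
  d3 = min2(8, 16) = 8
  d5 = neg(64) = -64
  d7 = absv(8) = 8
  d12 = sub(8, -64) = 72

Propagation after the edit:
  d1: runs — s2 8->4; s2 8->4; result 16.
  d2: runs — s2 8->4; s2 8->4; result 8.
  d3: runs — s2 8->4; d2 16->8; result 4.
  d5: runs — d1 64->16; result -16.
  d7: runs — d3 8->4; result 4.
  d12: runs — d7 8->4; d5 -64->-16; result 20.

Marked dirty: d1, d2, d3, d5, d7, d12.
Derived signals that run: d1, d2, d3, d5, d7, d12 — 6 in total.
Every dirty derived signal ran.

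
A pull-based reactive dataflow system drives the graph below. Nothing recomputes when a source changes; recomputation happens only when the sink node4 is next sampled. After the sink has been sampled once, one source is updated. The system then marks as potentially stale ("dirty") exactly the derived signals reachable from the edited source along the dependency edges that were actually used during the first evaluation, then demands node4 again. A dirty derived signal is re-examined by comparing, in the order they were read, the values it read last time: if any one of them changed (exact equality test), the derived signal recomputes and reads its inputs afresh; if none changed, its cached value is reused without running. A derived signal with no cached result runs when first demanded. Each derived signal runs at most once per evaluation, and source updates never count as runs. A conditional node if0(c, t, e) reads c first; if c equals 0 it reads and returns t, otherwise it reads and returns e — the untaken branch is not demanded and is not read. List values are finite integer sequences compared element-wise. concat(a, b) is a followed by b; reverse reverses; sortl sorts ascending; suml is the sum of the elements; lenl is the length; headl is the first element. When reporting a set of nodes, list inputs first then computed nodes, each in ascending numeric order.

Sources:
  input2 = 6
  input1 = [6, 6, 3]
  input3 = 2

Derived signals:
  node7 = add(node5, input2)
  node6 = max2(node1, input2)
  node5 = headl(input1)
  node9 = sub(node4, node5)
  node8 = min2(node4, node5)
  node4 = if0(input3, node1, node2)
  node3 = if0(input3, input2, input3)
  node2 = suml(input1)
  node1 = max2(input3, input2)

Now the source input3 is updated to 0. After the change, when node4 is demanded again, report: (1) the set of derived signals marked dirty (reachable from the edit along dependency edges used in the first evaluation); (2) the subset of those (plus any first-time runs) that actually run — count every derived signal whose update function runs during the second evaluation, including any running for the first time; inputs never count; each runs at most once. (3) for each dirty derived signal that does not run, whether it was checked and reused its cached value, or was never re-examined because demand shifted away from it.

First evaluation (everything demanded from the output):
  node2 = suml([6, 6, 3]) = 15
  node4 = if0(input3=2 -> else branch node2) = 15

Propagation after the edit:
  node1: demanded for the first time — runs, produces 6.
  node4: runs — input3 2->0; result 6.

Key observation: a condition flipped, so demand reaches new nodes — node1 runs for the first time.

Marked dirty: node4.
Derived signals that run: node1, node4 — 2 in total.
Every dirty derived signal ran.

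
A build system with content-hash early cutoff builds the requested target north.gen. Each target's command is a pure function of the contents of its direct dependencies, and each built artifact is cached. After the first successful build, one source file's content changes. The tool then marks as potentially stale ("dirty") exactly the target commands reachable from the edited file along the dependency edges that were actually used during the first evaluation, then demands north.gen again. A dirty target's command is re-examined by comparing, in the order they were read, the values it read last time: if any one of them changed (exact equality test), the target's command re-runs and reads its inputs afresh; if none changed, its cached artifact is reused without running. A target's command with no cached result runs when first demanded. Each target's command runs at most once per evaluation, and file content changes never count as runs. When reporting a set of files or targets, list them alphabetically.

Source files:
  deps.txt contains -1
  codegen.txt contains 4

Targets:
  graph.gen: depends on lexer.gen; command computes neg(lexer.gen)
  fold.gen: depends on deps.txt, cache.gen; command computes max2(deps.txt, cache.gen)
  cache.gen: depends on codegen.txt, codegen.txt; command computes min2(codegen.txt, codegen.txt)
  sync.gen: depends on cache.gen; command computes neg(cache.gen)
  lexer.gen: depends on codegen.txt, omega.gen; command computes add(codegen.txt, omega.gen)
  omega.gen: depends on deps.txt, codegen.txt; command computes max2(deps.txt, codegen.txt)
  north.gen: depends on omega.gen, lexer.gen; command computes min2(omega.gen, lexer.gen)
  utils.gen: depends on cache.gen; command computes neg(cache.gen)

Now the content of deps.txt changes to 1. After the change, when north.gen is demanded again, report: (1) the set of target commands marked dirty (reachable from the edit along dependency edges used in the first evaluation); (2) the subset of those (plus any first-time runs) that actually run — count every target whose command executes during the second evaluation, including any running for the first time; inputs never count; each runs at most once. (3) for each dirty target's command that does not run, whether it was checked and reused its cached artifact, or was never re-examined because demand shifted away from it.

First evaluation (everything demanded from the output):
  omega.gen = max2(-1, 4) = 4
  lexer.gen = add(4, 4) = 8
  north.gen = min2(4, 8) = 4

Propagation after the edit:
  omega.gen: runs — deps.txt -1->1; result 4 (same value as before).
  lexer.gen: checked — values it read are unchanged (codegen.txt unchanged, omega.gen unchanged); reused cached 8 without running.
  north.gen: checked — values it read are unchanged (omega.gen unchanged, lexer.gen unchanged); reused cached 4 without running.

Key observation: the change is absorbed at omega.gen — it re-runs but produces the same value, and the output's value is unchanged.

Marked dirty: lexer.gen, north.gen, omega.gen.
Target commands that run: omega.gen — 1 in total.
Checked but reused from cache: lexer.gen, north.gen.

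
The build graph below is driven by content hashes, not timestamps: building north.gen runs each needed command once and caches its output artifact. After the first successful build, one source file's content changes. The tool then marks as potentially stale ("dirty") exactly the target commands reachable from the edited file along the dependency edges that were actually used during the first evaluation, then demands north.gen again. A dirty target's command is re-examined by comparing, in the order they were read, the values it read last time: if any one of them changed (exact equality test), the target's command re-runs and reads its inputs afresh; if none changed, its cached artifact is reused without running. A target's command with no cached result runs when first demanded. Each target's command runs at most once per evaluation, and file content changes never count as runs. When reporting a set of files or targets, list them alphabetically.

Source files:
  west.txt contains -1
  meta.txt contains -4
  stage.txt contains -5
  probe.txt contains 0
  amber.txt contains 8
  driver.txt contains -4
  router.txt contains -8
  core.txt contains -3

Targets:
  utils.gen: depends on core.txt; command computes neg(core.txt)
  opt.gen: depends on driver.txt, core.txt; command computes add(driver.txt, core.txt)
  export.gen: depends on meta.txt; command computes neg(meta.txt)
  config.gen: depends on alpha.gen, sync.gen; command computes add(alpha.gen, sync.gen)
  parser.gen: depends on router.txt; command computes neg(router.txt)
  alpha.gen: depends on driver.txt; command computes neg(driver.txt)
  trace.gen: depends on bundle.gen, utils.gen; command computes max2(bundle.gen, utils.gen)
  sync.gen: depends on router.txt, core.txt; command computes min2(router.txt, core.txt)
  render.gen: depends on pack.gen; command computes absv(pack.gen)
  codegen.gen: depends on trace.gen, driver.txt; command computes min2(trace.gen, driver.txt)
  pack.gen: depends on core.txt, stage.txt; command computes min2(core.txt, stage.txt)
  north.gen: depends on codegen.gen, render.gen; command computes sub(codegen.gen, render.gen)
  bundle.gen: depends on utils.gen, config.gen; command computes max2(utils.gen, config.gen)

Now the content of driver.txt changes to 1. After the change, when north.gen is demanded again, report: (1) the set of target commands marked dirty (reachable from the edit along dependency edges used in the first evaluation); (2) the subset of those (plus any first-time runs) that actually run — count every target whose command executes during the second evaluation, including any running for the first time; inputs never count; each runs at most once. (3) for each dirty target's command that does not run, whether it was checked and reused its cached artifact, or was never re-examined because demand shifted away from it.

Dirty set: alpha.gen, bundle.gen, codegen.gen, config.gen, north.gen, trace.gen.
Run set: alpha.gen, bundle.gen, codegen.gen, config.gen, north.gen (5 run).
Re-examined without running (cache reused): trace.gen.
The important point: at trace.gen every value read last time is unchanged, so the dirty flag clears without a run.

Initial pass — values computed on the first demand:
  alpha.gen = neg(-4) = 4
  pack.gen = min2(-3, -5) = -5
  render.gen = absv(-5) = 5
  sync.gen = min2(-8, -3) = -8
  config.gen = add(4, -8) = -4
  utils.gen = neg(-3) = 3
  bundle.gen = max2(3, -4) = 3
  trace.gen = max2(3, 3) = 3
  codegen.gen = min2(3, -4) = -4
  north.gen = sub(-4, 5) = -9

Second demand — change propagation:
  alpha.gen: re-runs because driver.txt -4->1; new result -1.
  config.gen: re-runs because alpha.gen 4->-1; new result -9.
  bundle.gen: re-runs because config.gen -4->-9; new result 3 (unchanged).
  trace.gen: re-examined; everything it read last time is the same (bundle.gen unchanged, utils.gen unchanged) — cache 3 kept, no run.
  codegen.gen: re-runs because driver.txt -4->1; new result 1.
  north.gen: re-runs because codegen.gen -4->1; new result -4.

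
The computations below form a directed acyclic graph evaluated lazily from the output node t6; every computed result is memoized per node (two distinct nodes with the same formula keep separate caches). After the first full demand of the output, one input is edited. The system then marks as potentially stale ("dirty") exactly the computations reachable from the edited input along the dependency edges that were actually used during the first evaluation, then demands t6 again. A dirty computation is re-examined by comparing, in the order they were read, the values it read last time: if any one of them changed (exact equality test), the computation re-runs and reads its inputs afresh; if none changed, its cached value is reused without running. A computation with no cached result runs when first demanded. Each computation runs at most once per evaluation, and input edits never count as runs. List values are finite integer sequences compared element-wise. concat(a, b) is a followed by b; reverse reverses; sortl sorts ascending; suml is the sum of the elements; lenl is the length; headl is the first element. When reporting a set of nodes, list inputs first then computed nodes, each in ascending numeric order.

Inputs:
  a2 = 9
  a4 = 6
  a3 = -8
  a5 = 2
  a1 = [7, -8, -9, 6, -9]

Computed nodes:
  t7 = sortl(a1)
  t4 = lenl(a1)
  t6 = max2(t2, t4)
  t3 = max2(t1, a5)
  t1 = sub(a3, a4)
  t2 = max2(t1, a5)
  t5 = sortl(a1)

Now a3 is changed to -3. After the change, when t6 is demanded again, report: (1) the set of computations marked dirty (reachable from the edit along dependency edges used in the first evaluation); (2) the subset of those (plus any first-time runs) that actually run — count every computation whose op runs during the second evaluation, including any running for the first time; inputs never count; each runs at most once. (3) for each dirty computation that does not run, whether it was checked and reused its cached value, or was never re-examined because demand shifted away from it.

The edit dirties: t1, t2, t6.
2 computations run: t1, t2.
Cache hits after checking: t6.
Note the absorption at t2: it re-runs yet its value is the same, leaving the output's value untouched.

First demand of the output computes:
  t1 = sub(-8, 6) = -14
  t2 = max2(-14, 2) = 2
  t4 = lenl([7, -8, -9, 6, -9]) = 5
  t6 = max2(2, 5) = 5

After the edit, cleaning proceeds:
  t1: a read changed (a3 -8->-3) — executes, giving -9.
  t2: a read changed (t1 -14->-9) — executes, giving 2 — identical to its old value.
  t6: dirty, but its reads are unchanged (t2 unchanged, t4 unchanged); cached 5 stands.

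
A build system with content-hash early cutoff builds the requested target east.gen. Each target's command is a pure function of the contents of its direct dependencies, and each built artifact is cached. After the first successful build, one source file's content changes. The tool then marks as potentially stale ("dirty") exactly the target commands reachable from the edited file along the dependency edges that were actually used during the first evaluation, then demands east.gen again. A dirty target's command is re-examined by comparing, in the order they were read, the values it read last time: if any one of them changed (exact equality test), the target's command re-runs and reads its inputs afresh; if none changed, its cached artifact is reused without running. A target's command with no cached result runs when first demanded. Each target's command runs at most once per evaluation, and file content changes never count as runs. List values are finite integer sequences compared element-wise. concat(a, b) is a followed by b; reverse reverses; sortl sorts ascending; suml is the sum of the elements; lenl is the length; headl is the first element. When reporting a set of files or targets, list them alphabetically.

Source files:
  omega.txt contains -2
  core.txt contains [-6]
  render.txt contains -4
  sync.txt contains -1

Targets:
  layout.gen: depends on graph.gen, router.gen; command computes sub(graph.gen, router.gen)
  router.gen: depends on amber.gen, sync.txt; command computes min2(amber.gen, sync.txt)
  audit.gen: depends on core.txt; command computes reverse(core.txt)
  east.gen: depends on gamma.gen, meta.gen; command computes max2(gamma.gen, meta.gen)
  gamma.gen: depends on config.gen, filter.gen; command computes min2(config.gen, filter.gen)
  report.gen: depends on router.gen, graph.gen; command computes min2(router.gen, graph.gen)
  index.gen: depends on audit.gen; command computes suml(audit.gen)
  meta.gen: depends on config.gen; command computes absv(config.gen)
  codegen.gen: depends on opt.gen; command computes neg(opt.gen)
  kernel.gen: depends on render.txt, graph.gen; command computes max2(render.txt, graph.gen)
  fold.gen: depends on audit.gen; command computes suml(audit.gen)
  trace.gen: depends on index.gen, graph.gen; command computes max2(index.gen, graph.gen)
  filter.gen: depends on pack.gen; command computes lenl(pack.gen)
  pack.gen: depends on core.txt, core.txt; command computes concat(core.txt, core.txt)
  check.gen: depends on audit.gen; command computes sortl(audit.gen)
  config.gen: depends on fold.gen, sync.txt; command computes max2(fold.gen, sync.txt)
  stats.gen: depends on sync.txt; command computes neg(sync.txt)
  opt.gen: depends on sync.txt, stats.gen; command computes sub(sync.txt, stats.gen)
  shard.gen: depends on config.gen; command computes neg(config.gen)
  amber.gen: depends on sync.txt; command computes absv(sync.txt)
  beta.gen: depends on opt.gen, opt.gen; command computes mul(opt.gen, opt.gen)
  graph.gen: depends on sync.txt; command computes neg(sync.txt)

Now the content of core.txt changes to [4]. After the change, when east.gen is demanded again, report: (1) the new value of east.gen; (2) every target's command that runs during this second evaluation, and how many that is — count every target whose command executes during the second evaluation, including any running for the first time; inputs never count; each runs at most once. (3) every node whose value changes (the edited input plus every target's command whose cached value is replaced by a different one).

First evaluation (everything demanded from the output):
  audit.gen = reverse([-6]) = [-6]
  fold.gen = suml([-6]) = -6
  config.gen = max2(-6, -1) = -1
  meta.gen = absv(-1) = 1
  pack.gen = concat([-6], [-6]) = [-6, -6]
  filter.gen = lenl([-6, -6]) = 2
  gamma.gen = min2(-1, 2) = -1
  east.gen = max2(-1, 1) = 1

Propagation after the edit:
  audit.gen: runs — core.txt [-6]->[4]; result [4].
  fold.gen: runs — audit.gen [-6]->[4]; result 4.
  config.gen: runs — fold.gen -6->4; result 4.
  meta.gen: runs — config.gen -1->4; result 4.
  pack.gen: runs — core.txt [-6]->[4]; core.txt [-6]->[4]; result [4, 4].
  filter.gen: runs — pack.gen [-6, -6]->[4, 4]; result 2 (same value as before).
  gamma.gen: runs — config.gen -1->4; result 2.
  east.gen: runs — gamma.gen -1->2; meta.gen 1->4; result 4.

New value of east.gen: 4.
Target commands that run: audit.gen, config.gen, east.gen, filter.gen, fold.gen, gamma.gen, meta.gen, pack.gen — 8 in total.
Values that change: audit.gen, config.gen, core.txt, east.gen, fold.gen, gamma.gen, meta.gen, pack.gen.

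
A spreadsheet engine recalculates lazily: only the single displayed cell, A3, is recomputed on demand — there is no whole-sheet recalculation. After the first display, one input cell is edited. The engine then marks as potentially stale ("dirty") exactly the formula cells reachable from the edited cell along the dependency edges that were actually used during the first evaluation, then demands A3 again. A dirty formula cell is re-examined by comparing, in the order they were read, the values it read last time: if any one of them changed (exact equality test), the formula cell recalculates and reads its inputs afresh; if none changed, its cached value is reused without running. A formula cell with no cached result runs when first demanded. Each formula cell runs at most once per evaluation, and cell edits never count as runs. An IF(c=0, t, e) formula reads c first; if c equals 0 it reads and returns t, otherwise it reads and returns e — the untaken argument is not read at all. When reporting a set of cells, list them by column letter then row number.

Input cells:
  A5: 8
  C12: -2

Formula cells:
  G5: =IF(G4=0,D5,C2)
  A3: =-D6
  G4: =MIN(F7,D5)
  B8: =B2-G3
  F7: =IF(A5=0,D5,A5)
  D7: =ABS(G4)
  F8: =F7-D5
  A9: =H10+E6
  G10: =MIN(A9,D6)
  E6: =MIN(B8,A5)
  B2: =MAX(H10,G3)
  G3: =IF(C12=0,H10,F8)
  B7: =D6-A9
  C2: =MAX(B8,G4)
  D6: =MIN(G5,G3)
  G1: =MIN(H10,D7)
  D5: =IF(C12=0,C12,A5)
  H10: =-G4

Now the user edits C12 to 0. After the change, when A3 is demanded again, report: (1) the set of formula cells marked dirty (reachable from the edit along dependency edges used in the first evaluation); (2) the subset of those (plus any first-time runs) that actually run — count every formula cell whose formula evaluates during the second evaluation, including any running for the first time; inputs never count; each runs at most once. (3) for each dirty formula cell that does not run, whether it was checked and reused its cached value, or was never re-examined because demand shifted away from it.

Marked dirty: A3, B2, B8, C2, D5, D6, F8, G3, G4, G5, H10.
Formula cells that run: D5, D6, G3, G4, G5, H10 — 6 in total.
Checked but reused from cache: A3.
Never re-examined (demand shifted away): B2, B8, C2, F8.
Key observation: a condition flipped, so demand moved to the other branch — B2, B8, C2, F8 are never re-examined.

First evaluation (everything demanded from the output):
  D5 = IF(C12=0: C12=-2 -> else branch A5) = 8
  F7 = IF(A5=0: A5=8 -> else branch A5) = 8
  F8 = 8 - 8 = 0
  G4 = MIN(8, 8) = 8
  H10 = -(8) = -8
  G3 = IF(C12=0: C12=-2 -> else branch F8) = 0
  B2 = MAX(-8, 0) = 0
  B8 = 0 - 0 = 0
  C2 = MAX(0, 8) = 8
  G5 = IF(G4=0: G4=8 -> else branch C2) = 8
  D6 = MIN(8, 0) = 0
  A3 = -(0) = 0

Propagation after the edit:
  D5: runs — C12 -2->0; result 0.
  F8: marked dirty but never re-examined — demand shifted away from it.
  G4: runs — D5 8->0; result 0.
  H10: runs — G4 8->0; result 0.
  G3: runs — C12 -2->0; result 0 (same value as before).
  B2: marked dirty but never re-examined — demand shifted away from it.
  B8: marked dirty but never re-examined — demand shifted away from it.
  C2: marked dirty but never re-examined — demand shifted away from it.
  G5: runs — G4 8->0; result 0.
  D6: runs — G5 8->0; result 0 (same value as before).
  A3: checked — values it read are unchanged (D6 unchanged); reused cached 0 without running.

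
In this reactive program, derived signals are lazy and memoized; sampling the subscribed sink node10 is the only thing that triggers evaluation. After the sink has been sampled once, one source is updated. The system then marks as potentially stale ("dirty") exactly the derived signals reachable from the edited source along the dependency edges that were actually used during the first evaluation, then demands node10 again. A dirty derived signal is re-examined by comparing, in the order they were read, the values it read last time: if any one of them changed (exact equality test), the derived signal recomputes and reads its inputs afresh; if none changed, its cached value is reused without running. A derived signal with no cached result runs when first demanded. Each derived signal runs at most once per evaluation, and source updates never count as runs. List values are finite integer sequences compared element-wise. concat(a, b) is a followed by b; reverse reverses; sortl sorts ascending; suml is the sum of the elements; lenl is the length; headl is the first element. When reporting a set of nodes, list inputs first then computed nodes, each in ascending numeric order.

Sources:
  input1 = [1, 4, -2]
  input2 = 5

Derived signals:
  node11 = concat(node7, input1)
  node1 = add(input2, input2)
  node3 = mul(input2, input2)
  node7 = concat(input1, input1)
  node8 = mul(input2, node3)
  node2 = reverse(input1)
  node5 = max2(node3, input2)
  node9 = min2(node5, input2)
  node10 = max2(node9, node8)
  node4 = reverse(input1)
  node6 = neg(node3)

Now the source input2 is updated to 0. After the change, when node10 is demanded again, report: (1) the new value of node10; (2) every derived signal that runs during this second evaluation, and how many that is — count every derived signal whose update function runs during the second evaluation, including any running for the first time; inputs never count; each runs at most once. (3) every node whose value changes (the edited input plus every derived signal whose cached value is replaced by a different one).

First demand of the output computes:
  node3 = mul(5, 5) = 25
  node5 = max2(25, 5) = 25
  node8 = mul(5, 25) = 125
  node9 = min2(25, 5) = 5
  node10 = max2(5, 125) = 125

After the edit, cleaning proceeds:
  node3: a read changed (input2 5->0; input2 5->0) — executes, giving 0.
  node5: a read changed (node3 25->0; input2 5->0) — executes, giving 0.
  node8: a read changed (input2 5->0; node3 25->0) — executes, giving 0.
  node9: a read changed (node5 25->0; input2 5->0) — executes, giving 0.
  node10: a read changed (node9 5->0; node8 125->0) — executes, giving 0.

Demanding node10 again yields 0.
5 derived signals run: node3, node5, node8, node9, node10.
The nodes whose values change: input2, node3, node5, node8, node9, node10.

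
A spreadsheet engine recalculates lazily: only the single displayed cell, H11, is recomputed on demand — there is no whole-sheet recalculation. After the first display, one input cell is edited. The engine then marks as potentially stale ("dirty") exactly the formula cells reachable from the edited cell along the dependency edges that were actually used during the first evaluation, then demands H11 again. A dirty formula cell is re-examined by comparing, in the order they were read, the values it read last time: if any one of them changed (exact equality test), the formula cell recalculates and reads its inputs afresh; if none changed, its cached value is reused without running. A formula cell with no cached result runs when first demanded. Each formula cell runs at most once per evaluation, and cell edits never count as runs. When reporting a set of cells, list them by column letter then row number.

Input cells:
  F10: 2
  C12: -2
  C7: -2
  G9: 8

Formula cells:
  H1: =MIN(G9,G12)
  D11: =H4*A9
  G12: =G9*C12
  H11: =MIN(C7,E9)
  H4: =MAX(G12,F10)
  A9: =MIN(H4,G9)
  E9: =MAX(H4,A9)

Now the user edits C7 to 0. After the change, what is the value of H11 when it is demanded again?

New value of H11: 0.

First evaluation (everything demanded from the output):
  G12 = 8 * -2 = -16
  H4 = MAX(-16, 2) = 2
  A9 = MIN(2, 8) = 2
  E9 = MAX(2, 2) = 2
  H11 = MIN(-2, 2) = -2

Propagation after the edit:
  H11: runs — C7 -2->0; result 0.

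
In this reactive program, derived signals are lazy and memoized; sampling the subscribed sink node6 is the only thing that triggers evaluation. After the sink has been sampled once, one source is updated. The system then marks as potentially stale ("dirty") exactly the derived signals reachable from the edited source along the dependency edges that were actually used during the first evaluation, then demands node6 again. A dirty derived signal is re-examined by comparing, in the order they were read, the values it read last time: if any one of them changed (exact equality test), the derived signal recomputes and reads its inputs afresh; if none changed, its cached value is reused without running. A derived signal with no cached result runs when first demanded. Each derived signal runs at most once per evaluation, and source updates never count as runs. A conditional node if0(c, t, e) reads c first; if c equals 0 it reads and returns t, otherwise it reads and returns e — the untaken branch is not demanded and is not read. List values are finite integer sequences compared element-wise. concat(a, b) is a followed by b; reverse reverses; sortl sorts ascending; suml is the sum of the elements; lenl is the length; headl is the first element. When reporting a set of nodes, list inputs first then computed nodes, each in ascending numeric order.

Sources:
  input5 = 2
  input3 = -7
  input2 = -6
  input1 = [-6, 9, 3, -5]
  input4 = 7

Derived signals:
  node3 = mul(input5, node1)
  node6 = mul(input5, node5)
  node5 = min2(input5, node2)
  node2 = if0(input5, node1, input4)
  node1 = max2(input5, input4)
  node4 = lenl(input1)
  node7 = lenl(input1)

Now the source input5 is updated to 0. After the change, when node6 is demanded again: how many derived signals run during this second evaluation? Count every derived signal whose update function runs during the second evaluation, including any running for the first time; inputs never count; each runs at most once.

First demand of the output computes:
  node2 = if0(input5=2 -> else branch input4) = 7
  node5 = min2(2, 7) = 2
  node6 = mul(2, 2) = 4

After the edit, cleaning proceeds:
  node1: had never run; runs now, result 7.
  node2: a read changed (input5 2->0) — executes, giving 7 — identical to its old value.
  node5: a read changed (input5 2->0) — executes, giving 0.
  node6: a read changed (input5 2->0; node5 2->0) — executes, giving 0.

Note the branch switch — node1 had no cache and runs now for the first time.

4 derived signals run: node1, node2, node5, node6.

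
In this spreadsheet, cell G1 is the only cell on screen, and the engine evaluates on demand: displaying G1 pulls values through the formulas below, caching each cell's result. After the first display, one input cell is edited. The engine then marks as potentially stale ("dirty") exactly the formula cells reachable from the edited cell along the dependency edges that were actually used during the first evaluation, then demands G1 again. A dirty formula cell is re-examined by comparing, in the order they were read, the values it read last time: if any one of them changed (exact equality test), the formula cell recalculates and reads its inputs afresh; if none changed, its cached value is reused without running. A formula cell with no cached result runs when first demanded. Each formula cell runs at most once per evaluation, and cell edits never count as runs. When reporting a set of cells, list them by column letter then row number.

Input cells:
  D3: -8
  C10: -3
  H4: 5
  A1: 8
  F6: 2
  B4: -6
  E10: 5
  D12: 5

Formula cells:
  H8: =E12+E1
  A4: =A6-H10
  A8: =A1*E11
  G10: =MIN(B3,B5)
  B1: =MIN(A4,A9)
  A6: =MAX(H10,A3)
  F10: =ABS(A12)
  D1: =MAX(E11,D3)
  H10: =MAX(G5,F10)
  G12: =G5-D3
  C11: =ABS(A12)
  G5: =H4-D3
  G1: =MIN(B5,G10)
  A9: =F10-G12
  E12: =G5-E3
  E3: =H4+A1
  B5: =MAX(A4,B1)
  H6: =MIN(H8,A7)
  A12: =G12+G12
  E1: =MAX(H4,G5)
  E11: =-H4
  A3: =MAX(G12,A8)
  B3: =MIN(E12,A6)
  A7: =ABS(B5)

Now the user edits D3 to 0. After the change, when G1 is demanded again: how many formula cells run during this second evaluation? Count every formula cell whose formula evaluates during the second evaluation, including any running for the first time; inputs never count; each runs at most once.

Initial pass — values computed on the first demand:
  E3 = 5 + 8 = 13
  E11 = -(5) = -5
  A8 = 8 * -5 = -40
  G5 = 5 - -8 = 13
  E12 = 13 - 13 = 0
  G12 = 13 - -8 = 21
  A3 = MAX(21, -40) = 21
  A12 = 21 + 21 = 42
  F10 = ABS(42) = 42
  A9 = 42 - 21 = 21
  H10 = MAX(13, 42) = 42
  A6 = MAX(42, 21) = 42
  A4 = 42 - 42 = 0
  B1 = MIN(0, 21) = 0
  B3 = MIN(0, 42) = 0
  B5 = MAX(0, 0) = 0
  G10 = MIN(0, 0) = 0
  G1 = MIN(0, 0) = 0

Second demand — change propagation:
  G5: re-runs because D3 -8->0; new result 5.
  E12: re-runs because G5 13->5; new result -8.
  G12: re-runs because G5 13->5; D3 -8->0; new result 5.
  A3: re-runs because G12 21->5; new result 5.
  A12: re-runs because G12 21->5; G12 21->5; new result 10.
  F10: re-runs because A12 42->10; new result 10.
  A9: re-runs because F10 42->10; G12 21->5; new result 5.
  H10: re-runs because G5 13->5; F10 42->10; new result 10.
  A6: re-runs because H10 42->10; A3 21->5; new result 10.
  A4: re-runs because A6 42->10; H10 42->10; new result 0 (unchanged).
  B1: re-runs because A9 21->5; new result 0 (unchanged).
  B3: re-runs because E12 0->-8; A6 42->10; new result -8.
  B5: re-examined; everything it read last time is the same (A4 unchanged, B1 unchanged) — cache 0 kept, no run.
  G10: re-runs because B3 0->-8; new result -8.
  G1: re-runs because G10 0->-8; new result -8.

The important point: at B5 every value read last time is unchanged, so the dirty flag clears without a run.

Run set: A3, A4, A6, A9, A12, B1, B3, E12, F10, G1, G5, G10, G12, H10 (14 run).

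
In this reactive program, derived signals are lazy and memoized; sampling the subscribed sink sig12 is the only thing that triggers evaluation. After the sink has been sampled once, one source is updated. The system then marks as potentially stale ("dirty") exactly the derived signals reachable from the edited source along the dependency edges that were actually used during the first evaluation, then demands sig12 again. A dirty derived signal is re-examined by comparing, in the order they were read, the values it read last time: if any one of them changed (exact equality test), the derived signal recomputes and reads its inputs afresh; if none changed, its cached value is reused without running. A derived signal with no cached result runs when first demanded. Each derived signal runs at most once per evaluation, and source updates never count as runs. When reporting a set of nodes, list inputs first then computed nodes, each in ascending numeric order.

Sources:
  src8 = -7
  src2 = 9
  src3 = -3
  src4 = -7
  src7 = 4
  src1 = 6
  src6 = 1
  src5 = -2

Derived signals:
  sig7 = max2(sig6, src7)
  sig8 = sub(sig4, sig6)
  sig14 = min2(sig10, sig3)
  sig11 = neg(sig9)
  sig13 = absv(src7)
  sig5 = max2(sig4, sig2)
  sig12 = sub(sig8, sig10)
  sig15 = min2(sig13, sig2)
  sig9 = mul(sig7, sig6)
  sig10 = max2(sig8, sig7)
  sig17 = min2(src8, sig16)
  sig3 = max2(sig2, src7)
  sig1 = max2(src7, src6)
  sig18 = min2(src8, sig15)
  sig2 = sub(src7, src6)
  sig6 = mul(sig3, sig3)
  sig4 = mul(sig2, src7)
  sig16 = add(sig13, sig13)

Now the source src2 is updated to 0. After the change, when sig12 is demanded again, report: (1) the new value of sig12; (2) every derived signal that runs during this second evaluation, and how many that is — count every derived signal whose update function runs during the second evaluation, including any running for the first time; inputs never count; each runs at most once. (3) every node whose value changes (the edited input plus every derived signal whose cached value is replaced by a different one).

First demand of the output computes:
  sig2 = sub(4, 1) = 3
  sig3 = max2(3, 4) = 4
  sig4 = mul(3, 4) = 12
  sig6 = mul(4, 4) = 16
  sig7 = max2(16, 4) = 16
  sig8 = sub(12, 16) = -4
  sig10 = max2(-4, 16) = 16
  sig12 = sub(-4, 16) = -20

After the edit, cleaning proceeds:
  no node depends on src2 at all; the second demand re-runs nothing.

Note the shortcut — nothing in the graph depends on src2 at all, so no recomputation happens.

Demanding sig12 again yields -20.
0 derived signals run: none.
The nodes whose values change: src2.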